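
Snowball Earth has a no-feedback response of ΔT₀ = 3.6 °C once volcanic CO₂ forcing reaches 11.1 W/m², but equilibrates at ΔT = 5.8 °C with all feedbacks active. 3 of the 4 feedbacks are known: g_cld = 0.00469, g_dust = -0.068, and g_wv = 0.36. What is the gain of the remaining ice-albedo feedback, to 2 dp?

Amplification A = ΔT/ΔT₀ = 5.8/3.6 = 1.611.
Total gain g = 1 − 1/A = 1 − 1/1.611 = 0.3793.
Known gains sum to 0.00469 − 0.068 + 0.36 = 0.29669.
g_ice = 0.3793 − 0.29669 = 0.08.

0.08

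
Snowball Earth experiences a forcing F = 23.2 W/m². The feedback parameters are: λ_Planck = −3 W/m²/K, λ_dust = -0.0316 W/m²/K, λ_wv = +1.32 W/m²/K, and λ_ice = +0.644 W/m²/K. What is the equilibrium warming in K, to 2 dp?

21.73 K

Net feedback parameter λ = (−3) + (-0.0316) + (+1.32) + (+0.644) = -1.0676 W/m²/K.
ΔT = −F/λ = −23.2/(-1.0676) = 21.73 K.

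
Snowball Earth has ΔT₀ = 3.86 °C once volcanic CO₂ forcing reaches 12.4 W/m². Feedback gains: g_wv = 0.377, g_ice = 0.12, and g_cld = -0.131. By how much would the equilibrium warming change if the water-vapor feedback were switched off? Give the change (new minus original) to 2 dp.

-2.27 °C

Original: g = 0.366, ΔT = 3.86/(1−0.366) = 6.0883 °C.
Without water-vapor: g' = -0.011, ΔT' = 3.86/(1+0.011) = 3.8180 °C.
Change = 3.8180 − 6.0883 = -2.27 °C.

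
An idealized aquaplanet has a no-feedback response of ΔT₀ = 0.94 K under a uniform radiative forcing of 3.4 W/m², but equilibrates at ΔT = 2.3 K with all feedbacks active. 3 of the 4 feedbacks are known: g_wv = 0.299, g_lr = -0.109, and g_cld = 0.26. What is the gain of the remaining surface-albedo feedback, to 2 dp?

0.14

Amplification A = ΔT/ΔT₀ = 2.3/0.94 = 2.447.
Total gain g = 1 − 1/A = 1 − 1/2.447 = 0.5913.
Known gains sum to 0.299 − 0.109 + 0.26 = 0.45.
g_alb = 0.5913 − 0.45 = 0.14.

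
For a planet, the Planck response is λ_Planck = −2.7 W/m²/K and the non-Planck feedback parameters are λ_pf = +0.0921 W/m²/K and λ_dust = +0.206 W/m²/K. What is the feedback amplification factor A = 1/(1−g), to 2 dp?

Convert to gains: g_pf = 0.0921/2.7 = 0.03411; g_dust = 0.206/2.7 = 0.0763.
Total gain g = 0.11041.
A = 1/(1 − 0.11041) = 1.12.

1.12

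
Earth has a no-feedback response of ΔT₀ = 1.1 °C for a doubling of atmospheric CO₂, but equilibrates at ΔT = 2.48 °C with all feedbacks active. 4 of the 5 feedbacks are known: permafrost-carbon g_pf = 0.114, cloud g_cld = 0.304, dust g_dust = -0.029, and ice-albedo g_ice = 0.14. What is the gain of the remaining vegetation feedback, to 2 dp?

Amplification A = ΔT/ΔT₀ = 2.48/1.1 = 2.255.
Total gain g = 1 − 1/A = 1 − 1/2.255 = 0.5565.
Known gains sum to 0.114 + 0.304 − 0.029 + 0.14 = 0.529.
g_veg = 0.5565 − 0.529 = 0.03.

0.03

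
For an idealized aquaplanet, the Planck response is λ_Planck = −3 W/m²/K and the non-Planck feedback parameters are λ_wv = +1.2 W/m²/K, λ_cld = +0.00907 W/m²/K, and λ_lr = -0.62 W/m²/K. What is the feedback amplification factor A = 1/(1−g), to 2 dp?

Convert to gains: g_wv = 1.2/3 = 0.4; g_cld = 0.00907/3 = 0.003023; g_lr = -0.62/3 = -0.2067.
Total gain g = 0.196323.
A = 1/(1 − 0.196323) = 1.24.

1.24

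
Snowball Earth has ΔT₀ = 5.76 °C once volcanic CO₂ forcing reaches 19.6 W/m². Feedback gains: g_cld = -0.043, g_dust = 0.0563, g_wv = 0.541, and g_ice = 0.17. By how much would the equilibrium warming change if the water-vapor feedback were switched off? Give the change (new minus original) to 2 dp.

-13.84 °C

Original: g = 0.7243, ΔT = 5.76/(1−0.7243) = 20.8923 °C.
Without water-vapor: g' = 0.1833, ΔT' = 5.76/(1−0.1833) = 7.0528 °C.
Change = 7.0528 − 20.8923 = -13.84 °C.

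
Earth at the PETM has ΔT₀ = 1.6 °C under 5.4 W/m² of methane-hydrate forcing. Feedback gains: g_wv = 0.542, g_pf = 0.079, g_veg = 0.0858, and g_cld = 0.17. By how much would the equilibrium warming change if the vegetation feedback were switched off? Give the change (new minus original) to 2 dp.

-5.33 °C

Original: g = 0.8768, ΔT = 1.6/(1−0.8768) = 12.9870 °C.
Without vegetation: g' = 0.791, ΔT' = 1.6/(1−0.791) = 7.6555 °C.
Change = 7.6555 − 12.9870 = -5.33 °C.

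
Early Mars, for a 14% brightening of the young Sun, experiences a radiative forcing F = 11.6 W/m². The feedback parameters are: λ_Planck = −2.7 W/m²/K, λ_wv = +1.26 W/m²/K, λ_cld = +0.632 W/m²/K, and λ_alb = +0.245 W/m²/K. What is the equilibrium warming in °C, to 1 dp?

Net feedback parameter λ = (−2.7) + (+1.26) + (+0.632) + (+0.245) = -0.563 W/m²/K.
ΔT = −F/λ = −11.6/(-0.563) = 20.6 °C.

20.6 °C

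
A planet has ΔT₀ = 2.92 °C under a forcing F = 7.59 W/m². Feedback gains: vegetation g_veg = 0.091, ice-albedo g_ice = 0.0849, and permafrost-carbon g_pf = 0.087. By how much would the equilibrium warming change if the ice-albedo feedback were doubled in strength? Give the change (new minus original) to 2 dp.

0.52 °C

Original: g = 0.2629, ΔT = 2.92/(1−0.2629) = 3.9615 °C.
With doubled ice-albedo: g' = 0.3478, ΔT' = 2.92/(1−0.3478) = 4.4772 °C.
Change = 4.4772 − 3.9615 = 0.52 °C.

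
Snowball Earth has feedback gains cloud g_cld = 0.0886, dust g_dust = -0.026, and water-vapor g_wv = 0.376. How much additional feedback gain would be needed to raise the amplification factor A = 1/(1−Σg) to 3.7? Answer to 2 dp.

0.29

Current total gain = 0.4386.
Target gain for A = 3.7: g* = 1 − 1/3.7 = 0.7297.
Additional gain needed = 0.7297 − 0.4386 = 0.29.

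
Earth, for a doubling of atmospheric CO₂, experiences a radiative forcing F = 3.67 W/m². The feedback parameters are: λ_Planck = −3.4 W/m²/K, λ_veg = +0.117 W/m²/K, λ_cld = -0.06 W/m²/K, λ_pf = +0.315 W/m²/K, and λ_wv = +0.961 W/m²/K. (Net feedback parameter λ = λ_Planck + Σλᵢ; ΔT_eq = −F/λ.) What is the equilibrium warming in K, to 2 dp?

1.78 K

Net feedback parameter λ = (−3.4) + (+0.117) + (-0.06) + (+0.315) + (+0.961) = -2.067 W/m²/K.
ΔT = −F/λ = −3.67/(-2.067) = 1.78 K.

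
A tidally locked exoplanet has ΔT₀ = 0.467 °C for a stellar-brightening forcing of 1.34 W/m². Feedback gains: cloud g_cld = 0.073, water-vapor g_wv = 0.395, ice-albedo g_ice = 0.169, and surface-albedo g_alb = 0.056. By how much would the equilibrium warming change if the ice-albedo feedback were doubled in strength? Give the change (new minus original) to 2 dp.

1.86 °C

Original: g = 0.693, ΔT = 0.467/(1−0.693) = 1.5212 °C.
With doubled ice-albedo: g' = 0.862, ΔT' = 0.467/(1−0.862) = 3.3841 °C.
Change = 3.3841 − 1.5212 = 1.86 °C.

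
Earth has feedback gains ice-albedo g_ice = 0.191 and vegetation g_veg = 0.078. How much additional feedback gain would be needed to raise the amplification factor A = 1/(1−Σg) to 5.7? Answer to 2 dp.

Current total gain = 0.269.
Target gain for A = 5.7: g* = 1 − 1/5.7 = 0.8246.
Additional gain needed = 0.8246 − 0.269 = 0.56.

0.56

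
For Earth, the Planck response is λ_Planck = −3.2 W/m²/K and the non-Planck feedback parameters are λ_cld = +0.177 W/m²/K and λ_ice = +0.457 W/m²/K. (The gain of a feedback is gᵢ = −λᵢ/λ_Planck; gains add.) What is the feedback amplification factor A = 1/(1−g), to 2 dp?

1.25

Convert to gains: g_cld = 0.177/3.2 = 0.05531; g_ice = 0.457/3.2 = 0.1428.
Total gain g = 0.19811.
A = 1/(1 − 0.19811) = 1.25.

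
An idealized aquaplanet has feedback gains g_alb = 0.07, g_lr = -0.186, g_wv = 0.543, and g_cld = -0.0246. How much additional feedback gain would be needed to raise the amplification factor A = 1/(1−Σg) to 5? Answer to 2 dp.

0.40

Current total gain = 0.4024.
Target gain for A = 5: g* = 1 − 1/5 = 0.8.
Additional gain needed = 0.8 − 0.4024 = 0.40.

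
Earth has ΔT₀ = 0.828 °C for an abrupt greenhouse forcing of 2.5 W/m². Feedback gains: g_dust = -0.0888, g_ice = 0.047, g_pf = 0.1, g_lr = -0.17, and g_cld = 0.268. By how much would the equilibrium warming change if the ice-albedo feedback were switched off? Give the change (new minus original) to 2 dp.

-0.05 °C

Original: g = 0.1562, ΔT = 0.828/(1−0.1562) = 0.9813 °C.
Without ice-albedo: g' = 0.1092, ΔT' = 0.828/(1−0.1092) = 0.9295 °C.
Change = 0.9295 − 0.9813 = -0.05 °C.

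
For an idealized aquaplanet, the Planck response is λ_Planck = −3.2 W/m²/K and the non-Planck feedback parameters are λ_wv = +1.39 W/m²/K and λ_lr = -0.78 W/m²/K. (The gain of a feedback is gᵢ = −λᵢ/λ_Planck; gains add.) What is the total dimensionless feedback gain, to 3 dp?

0.191

Convert to gains: g_wv = 1.39/3.2 = 0.4344; g_lr = -0.78/3.2 = -0.2437.
Total gain g = 0.1907.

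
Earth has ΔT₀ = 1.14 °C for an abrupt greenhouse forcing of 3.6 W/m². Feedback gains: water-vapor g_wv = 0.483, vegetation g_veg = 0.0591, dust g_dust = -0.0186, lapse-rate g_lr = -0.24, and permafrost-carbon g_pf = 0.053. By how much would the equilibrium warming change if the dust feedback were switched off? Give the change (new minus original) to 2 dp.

0.05 °C

Original: g = 0.3365, ΔT = 1.14/(1−0.3365) = 1.7182 °C.
Without dust: g' = 0.3551, ΔT' = 1.14/(1−0.3551) = 1.7677 °C.
Change = 1.7677 − 1.7182 = 0.05 °C.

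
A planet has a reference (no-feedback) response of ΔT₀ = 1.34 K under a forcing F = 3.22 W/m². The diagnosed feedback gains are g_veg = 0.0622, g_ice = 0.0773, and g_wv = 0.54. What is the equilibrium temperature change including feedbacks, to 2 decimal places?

4.18 K

Total gain g = 0.0622 + 0.0773 + 0.54 = 0.6795.
Amplification A = 1/(1 − 0.6795) = 3.12.
ΔT = 1.34 × 3.12 = 4.18 K.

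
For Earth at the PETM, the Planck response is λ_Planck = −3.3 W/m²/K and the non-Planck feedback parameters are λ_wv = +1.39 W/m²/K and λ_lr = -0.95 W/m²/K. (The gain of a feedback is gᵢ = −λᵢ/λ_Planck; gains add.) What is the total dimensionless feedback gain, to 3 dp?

Convert to gains: g_wv = 1.39/3.3 = 0.4212; g_lr = -0.95/3.3 = -0.2879.
Total gain g = 0.1333.

0.133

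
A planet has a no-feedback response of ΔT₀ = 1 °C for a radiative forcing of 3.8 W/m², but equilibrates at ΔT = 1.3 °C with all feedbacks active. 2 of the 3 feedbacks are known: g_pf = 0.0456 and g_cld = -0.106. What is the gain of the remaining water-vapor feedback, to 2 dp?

Amplification A = ΔT/ΔT₀ = 1.3/1 = 1.3.
Total gain g = 1 − 1/A = 1 − 1/1.3 = 0.2308.
Known gains sum to 0.0456 − 0.106 = -0.0604.
g_wv = 0.2308 + 0.0604 = 0.29.

0.29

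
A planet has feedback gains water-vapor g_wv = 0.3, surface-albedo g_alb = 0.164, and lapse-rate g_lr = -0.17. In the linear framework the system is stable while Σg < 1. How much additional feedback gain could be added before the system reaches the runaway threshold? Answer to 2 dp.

Current total gain = 0.3 + 0.164 − 0.17 = 0.294.
Margin to runaway = 1 − 0.294 = 0.71.

0.71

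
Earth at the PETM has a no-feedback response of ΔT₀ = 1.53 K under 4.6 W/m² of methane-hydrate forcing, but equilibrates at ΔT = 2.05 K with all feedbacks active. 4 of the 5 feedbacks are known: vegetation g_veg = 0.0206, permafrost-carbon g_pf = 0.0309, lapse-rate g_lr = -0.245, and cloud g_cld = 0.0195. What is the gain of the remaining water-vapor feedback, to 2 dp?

Amplification A = ΔT/ΔT₀ = 2.05/1.53 = 1.34.
Total gain g = 1 − 1/A = 1 − 1/1.34 = 0.2537.
Known gains sum to 0.0206 + 0.0309 − 0.245 + 0.0195 = -0.174.
g_wv = 0.2537 + 0.174 = 0.43.

0.43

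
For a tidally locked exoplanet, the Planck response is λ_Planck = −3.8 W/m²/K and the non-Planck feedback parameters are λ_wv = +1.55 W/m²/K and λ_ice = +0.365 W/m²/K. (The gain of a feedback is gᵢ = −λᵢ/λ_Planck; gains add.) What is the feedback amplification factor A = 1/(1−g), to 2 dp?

2.02

Convert to gains: g_wv = 1.55/3.8 = 0.4079; g_ice = 0.365/3.8 = 0.09605.
Total gain g = 0.50395.
A = 1/(1 − 0.50395) = 2.02.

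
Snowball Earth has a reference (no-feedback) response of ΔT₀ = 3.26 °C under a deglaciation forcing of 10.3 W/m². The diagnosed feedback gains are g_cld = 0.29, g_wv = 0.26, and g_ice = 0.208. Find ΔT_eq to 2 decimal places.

Total gain g = 0.29 + 0.26 + 0.208 = 0.758.
Amplification A = 1/(1 − 0.758) = 4.132.
ΔT = 3.26 × 4.132 = 13.47 °C.

13.47 °C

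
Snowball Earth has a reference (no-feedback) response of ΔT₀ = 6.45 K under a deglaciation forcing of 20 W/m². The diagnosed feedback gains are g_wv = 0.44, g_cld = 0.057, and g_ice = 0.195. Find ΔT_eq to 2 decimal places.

Total gain g = 0.44 + 0.057 + 0.195 = 0.692.
Amplification A = 1/(1 − 0.692) = 3.247.
ΔT = 6.45 × 3.247 = 20.94 K.

20.94 K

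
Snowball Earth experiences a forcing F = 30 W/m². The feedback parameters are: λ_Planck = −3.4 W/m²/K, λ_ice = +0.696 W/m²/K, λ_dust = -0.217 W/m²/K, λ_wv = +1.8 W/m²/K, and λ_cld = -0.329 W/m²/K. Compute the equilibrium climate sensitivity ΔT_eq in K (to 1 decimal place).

Net feedback parameter λ = (−3.4) + (+0.696) + (-0.217) + (+1.8) + (-0.329) = -1.45 W/m²/K.
ΔT = −F/λ = −30/(-1.45) = 20.7 K.

20.7 K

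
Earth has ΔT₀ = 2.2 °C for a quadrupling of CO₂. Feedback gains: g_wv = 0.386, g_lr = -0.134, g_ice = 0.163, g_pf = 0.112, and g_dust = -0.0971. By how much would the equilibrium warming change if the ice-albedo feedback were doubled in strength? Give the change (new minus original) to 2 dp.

1.55 °C

Original: g = 0.4299, ΔT = 2.2/(1−0.4299) = 3.8590 °C.
With doubled ice-albedo: g' = 0.5929, ΔT' = 2.2/(1−0.5929) = 5.4041 °C.
Change = 5.4041 − 3.8590 = 1.55 °C.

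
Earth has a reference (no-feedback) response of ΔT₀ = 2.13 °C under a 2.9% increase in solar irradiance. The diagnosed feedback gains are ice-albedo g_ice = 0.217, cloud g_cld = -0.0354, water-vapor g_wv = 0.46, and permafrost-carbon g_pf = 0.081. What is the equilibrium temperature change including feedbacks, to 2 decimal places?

Total gain g = 0.217 − 0.0354 + 0.46 + 0.081 = 0.7226.
Amplification A = 1/(1 − 0.7226) = 3.605.
ΔT = 2.13 × 3.605 = 7.68 °C.

7.68 °C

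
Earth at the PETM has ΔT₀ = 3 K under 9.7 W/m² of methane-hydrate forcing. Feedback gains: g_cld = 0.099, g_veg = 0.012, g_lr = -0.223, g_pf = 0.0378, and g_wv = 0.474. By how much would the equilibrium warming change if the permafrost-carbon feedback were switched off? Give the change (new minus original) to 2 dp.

Original: g = 0.3998, ΔT = 3/(1−0.3998) = 4.9983 K.
Without permafrost-carbon: g' = 0.362, ΔT' = 3/(1−0.362) = 4.7022 K.
Change = 4.7022 − 4.9983 = -0.30 K.

-0.30 K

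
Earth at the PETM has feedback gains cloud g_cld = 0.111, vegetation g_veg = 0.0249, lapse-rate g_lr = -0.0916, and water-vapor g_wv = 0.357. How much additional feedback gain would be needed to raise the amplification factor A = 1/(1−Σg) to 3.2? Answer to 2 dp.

Current total gain = 0.4013.
Target gain for A = 3.2: g* = 1 − 1/3.2 = 0.6875.
Additional gain needed = 0.6875 − 0.4013 = 0.29.

0.29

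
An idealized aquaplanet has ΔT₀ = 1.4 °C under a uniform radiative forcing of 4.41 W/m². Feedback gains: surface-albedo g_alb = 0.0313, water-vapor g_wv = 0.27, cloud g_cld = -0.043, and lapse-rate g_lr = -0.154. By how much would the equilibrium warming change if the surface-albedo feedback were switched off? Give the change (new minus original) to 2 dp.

Original: g = 0.1043, ΔT = 1.4/(1−0.1043) = 1.5630 °C.
Without surface-albedo: g' = 0.073, ΔT' = 1.4/(1−0.073) = 1.5102 °C.
Change = 1.5102 − 1.5630 = -0.05 °C.

-0.05 °C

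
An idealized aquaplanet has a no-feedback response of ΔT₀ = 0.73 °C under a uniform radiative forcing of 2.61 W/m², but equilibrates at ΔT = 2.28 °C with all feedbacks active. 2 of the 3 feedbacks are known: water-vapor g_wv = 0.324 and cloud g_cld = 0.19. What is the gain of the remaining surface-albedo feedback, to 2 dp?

Amplification A = ΔT/ΔT₀ = 2.28/0.73 = 3.123.
Total gain g = 1 − 1/A = 1 − 1/3.123 = 0.6798.
Known gains sum to 0.324 + 0.19 = 0.514.
g_alb = 0.6798 − 0.514 = 0.17.

0.17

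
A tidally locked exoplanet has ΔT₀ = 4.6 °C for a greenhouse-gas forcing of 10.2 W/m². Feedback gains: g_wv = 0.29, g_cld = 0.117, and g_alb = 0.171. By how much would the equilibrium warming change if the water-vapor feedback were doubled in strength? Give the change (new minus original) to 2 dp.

Original: g = 0.578, ΔT = 4.6/(1−0.578) = 10.9005 °C.
With doubled water-vapor: g' = 0.868, ΔT' = 4.6/(1−0.868) = 34.8485 °C.
Change = 34.8485 − 10.9005 = 23.95 °C.

23.95 °C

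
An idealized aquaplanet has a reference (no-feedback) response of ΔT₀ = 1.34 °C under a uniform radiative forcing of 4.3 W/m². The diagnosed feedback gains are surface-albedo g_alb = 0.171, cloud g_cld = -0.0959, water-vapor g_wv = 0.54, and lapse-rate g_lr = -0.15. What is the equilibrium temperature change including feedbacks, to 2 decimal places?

Total gain g = 0.171 − 0.0959 + 0.54 − 0.15 = 0.4651.
Amplification A = 1/(1 − 0.4651) = 1.87.
ΔT = 1.34 × 1.87 = 2.51 °C.

2.51 °C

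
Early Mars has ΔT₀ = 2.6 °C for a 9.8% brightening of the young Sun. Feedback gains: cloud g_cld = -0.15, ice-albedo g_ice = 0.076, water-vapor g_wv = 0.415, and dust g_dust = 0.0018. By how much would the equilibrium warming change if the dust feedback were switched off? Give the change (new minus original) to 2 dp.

-0.01 °C

Original: g = 0.3428, ΔT = 2.6/(1−0.3428) = 3.9562 °C.
Without dust: g' = 0.341, ΔT' = 2.6/(1−0.341) = 3.9454 °C.
Change = 3.9454 − 3.9562 = -0.01 °C.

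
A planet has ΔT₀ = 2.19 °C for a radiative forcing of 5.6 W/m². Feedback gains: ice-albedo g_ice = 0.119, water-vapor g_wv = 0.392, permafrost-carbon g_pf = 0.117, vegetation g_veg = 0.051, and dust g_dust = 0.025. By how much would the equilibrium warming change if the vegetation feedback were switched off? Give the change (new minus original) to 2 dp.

-1.09 °C

Original: g = 0.704, ΔT = 2.19/(1−0.704) = 7.3986 °C.
Without vegetation: g' = 0.653, ΔT' = 2.19/(1−0.653) = 6.3112 °C.
Change = 6.3112 − 7.3986 = -1.09 °C.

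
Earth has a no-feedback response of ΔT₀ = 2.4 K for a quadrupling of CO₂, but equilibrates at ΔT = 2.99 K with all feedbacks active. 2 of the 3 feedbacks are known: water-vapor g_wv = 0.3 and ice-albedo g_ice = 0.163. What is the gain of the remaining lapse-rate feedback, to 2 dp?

-0.27

Amplification A = ΔT/ΔT₀ = 2.99/2.4 = 1.246.
Total gain g = 1 − 1/A = 1 − 1/1.246 = 0.1974.
Known gains sum to 0.3 + 0.163 = 0.463.
g_lr = 0.1974 − 0.463 = -0.27.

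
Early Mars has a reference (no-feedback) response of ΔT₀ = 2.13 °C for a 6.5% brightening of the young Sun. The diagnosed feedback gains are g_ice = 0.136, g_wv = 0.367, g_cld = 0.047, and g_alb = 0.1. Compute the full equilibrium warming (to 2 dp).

Total gain g = 0.136 + 0.367 + 0.047 + 0.1 = 0.65.
Amplification A = 1/(1 − 0.65) = 2.857.
ΔT = 2.13 × 2.857 = 6.09 °C.

6.09 °C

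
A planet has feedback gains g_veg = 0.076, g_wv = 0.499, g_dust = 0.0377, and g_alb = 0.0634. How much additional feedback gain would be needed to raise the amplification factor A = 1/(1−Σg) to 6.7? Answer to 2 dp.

0.17

Current total gain = 0.6761.
Target gain for A = 6.7: g* = 1 − 1/6.7 = 0.8507.
Additional gain needed = 0.8507 − 0.6761 = 0.17.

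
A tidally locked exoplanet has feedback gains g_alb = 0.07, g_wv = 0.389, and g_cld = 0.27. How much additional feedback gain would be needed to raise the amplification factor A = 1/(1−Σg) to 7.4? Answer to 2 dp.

Current total gain = 0.729.
Target gain for A = 7.4: g* = 1 − 1/7.4 = 0.8649.
Additional gain needed = 0.8649 − 0.729 = 0.14.

0.14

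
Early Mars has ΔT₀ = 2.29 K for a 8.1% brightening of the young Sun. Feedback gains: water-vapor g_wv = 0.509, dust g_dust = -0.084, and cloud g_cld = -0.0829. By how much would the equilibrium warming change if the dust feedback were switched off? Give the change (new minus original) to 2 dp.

Original: g = 0.3421, ΔT = 2.29/(1−0.3421) = 3.4808 K.
Without dust: g' = 0.4261, ΔT' = 2.29/(1−0.4261) = 3.9902 K.
Change = 3.9902 − 3.4808 = 0.51 K.

0.51 K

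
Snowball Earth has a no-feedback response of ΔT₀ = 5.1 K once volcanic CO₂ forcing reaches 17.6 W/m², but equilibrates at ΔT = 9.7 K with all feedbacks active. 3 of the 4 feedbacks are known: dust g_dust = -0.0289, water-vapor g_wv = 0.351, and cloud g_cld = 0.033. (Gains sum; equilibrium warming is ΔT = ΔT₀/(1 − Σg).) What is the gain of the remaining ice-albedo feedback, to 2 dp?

0.12

Amplification A = ΔT/ΔT₀ = 9.7/5.1 = 1.902.
Total gain g = 1 − 1/A = 1 − 1/1.902 = 0.4742.
Known gains sum to -0.0289 + 0.351 + 0.033 = 0.3551.
g_ice = 0.4742 − 0.3551 = 0.12.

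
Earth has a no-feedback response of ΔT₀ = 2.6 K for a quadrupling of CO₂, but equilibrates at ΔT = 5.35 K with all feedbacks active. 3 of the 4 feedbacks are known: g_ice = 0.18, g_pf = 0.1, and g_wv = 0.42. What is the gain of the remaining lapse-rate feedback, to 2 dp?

-0.19

Amplification A = ΔT/ΔT₀ = 5.35/2.6 = 2.058.
Total gain g = 1 − 1/A = 1 − 1/2.058 = 0.5141.
Known gains sum to 0.18 + 0.1 + 0.42 = 0.7.
g_lr = 0.5141 − 0.7 = -0.19.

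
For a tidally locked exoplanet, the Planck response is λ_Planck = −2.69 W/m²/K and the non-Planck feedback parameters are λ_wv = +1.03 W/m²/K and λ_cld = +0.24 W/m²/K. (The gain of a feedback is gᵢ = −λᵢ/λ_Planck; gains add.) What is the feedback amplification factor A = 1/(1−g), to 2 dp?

1.89

Convert to gains: g_wv = 1.03/2.69 = 0.3829; g_cld = 0.24/2.69 = 0.08922.
Total gain g = 0.47212.
A = 1/(1 − 0.47212) = 1.89.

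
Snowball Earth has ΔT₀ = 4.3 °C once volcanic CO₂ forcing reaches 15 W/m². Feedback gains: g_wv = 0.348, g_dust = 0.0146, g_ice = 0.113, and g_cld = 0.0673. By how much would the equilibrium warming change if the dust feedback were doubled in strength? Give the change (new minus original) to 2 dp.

0.31 °C

Original: g = 0.5429, ΔT = 4.3/(1−0.5429) = 9.4071 °C.
With doubled dust: g' = 0.5575, ΔT' = 4.3/(1−0.5575) = 9.7175 °C.
Change = 9.7175 − 9.4071 = 0.31 °C.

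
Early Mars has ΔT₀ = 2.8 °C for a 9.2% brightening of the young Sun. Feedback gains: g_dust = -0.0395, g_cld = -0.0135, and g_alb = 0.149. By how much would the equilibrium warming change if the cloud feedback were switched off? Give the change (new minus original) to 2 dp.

Original: g = 0.096, ΔT = 2.8/(1−0.096) = 3.0973 °C.
Without cloud: g' = 0.1095, ΔT' = 2.8/(1−0.1095) = 3.1443 °C.
Change = 3.1443 − 3.0973 = 0.05 °C.

0.05 °C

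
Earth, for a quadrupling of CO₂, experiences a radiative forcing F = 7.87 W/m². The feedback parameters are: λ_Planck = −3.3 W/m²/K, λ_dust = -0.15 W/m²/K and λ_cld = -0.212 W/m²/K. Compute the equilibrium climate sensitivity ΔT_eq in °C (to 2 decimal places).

Net feedback parameter λ = (−3.3) + (-0.15) + (-0.212) = -3.662 W/m²/K.
ΔT = −F/λ = −7.87/(-3.662) = 2.15 °C.

2.15 °C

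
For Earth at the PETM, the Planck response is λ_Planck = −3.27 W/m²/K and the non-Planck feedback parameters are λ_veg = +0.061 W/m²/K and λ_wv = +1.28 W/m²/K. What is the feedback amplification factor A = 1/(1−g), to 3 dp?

Convert to gains: g_veg = 0.061/3.27 = 0.01865; g_wv = 1.28/3.27 = 0.3914.
Total gain g = 0.41005.
A = 1/(1 − 0.41005) = 1.695.

1.695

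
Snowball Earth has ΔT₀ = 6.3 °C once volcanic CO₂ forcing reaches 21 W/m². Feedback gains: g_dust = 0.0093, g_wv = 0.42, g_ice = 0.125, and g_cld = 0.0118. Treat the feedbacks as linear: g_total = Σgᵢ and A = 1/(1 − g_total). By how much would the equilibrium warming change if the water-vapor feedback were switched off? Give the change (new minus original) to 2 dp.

Original: g = 0.5661, ΔT = 6.3/(1−0.5661) = 14.5195 °C.
Without water-vapor: g' = 0.1461, ΔT' = 6.3/(1−0.1461) = 7.3779 °C.
Change = 7.3779 − 14.5195 = -7.14 °C.

-7.14 °C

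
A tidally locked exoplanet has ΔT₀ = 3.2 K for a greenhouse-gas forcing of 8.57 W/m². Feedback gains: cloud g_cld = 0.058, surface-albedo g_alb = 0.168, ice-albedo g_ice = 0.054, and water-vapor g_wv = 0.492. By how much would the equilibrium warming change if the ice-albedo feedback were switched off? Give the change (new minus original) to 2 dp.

-2.69 K

Original: g = 0.772, ΔT = 3.2/(1−0.772) = 14.0351 K.
Without ice-albedo: g' = 0.718, ΔT' = 3.2/(1−0.718) = 11.3475 K.
Change = 11.3475 − 14.0351 = -2.69 K.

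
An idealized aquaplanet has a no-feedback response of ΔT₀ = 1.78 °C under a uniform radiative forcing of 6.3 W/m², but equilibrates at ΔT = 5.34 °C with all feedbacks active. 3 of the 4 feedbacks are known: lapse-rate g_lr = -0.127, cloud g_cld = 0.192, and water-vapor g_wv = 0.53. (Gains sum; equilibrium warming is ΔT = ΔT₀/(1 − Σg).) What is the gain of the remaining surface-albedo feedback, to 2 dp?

0.07

Amplification A = ΔT/ΔT₀ = 5.34/1.78 = 3.
Total gain g = 1 − 1/A = 1 − 1/3 = 0.6667.
Known gains sum to -0.127 + 0.192 + 0.53 = 0.595.
g_alb = 0.6667 − 0.595 = 0.07.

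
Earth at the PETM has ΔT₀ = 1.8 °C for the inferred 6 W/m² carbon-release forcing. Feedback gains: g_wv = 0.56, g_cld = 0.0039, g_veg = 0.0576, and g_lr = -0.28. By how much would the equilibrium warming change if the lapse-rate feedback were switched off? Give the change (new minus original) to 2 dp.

2.02 °C

Original: g = 0.3415, ΔT = 1.8/(1−0.3415) = 2.7335 °C.
Without lapse-rate: g' = 0.6215, ΔT' = 1.8/(1−0.6215) = 4.7556 °C.
Change = 4.7556 − 2.7335 = 2.02 °C.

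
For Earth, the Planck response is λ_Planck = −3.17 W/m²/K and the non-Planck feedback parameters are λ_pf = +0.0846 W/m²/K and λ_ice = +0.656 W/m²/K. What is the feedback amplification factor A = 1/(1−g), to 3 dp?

Convert to gains: g_pf = 0.0846/3.17 = 0.02669; g_ice = 0.656/3.17 = 0.2069.
Total gain g = 0.23359.
A = 1/(1 − 0.23359) = 1.305.

1.305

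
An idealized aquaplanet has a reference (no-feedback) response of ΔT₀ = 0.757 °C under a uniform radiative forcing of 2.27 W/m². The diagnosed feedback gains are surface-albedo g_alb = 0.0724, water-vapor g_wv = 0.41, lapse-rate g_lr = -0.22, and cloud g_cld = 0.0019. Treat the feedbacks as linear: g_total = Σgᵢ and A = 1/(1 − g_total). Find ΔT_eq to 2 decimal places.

Total gain g = 0.0724 + 0.41 − 0.22 + 0.0019 = 0.2643.
Amplification A = 1/(1 − 0.2643) = 1.359.
ΔT = 0.757 × 1.359 = 1.03 °C.

1.03 °C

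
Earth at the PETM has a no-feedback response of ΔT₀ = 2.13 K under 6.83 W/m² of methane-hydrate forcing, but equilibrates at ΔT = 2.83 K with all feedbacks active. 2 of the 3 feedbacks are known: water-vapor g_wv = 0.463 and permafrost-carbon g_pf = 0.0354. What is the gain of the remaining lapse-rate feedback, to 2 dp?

-0.25

Amplification A = ΔT/ΔT₀ = 2.83/2.13 = 1.329.
Total gain g = 1 − 1/A = 1 − 1/1.329 = 0.2476.
Known gains sum to 0.463 + 0.0354 = 0.4984.
g_lr = 0.2476 − 0.4984 = -0.25.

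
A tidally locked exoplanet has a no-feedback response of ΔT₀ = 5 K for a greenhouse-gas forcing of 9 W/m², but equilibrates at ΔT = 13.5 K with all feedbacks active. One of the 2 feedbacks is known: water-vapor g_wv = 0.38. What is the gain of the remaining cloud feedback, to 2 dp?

0.25

Amplification A = ΔT/ΔT₀ = 13.5/5 = 2.7.
Total gain g = 1 − 1/A = 1 − 1/2.7 = 0.6296.
The known gain is 0.38.
g_cld = 0.6296 − 0.38 = 0.25.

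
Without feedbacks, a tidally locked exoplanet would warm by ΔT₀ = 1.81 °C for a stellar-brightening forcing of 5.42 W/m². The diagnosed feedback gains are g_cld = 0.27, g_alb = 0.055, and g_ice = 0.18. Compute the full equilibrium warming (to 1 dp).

Total gain g = 0.27 + 0.055 + 0.18 = 0.505.
Amplification A = 1/(1 − 0.505) = 2.02.
ΔT = 1.81 × 2.02 = 3.7 °C.

3.7 °C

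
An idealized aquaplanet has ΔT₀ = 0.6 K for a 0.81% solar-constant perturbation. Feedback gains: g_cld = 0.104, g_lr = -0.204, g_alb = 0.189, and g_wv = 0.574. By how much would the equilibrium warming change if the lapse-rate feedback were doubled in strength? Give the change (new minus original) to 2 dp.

Original: g = 0.663, ΔT = 0.6/(1−0.663) = 1.7804 K.
With doubled lapse-rate: g' = 0.459, ΔT' = 0.6/(1−0.459) = 1.1091 K.
Change = 1.1091 − 1.7804 = -0.67 K.

-0.67 K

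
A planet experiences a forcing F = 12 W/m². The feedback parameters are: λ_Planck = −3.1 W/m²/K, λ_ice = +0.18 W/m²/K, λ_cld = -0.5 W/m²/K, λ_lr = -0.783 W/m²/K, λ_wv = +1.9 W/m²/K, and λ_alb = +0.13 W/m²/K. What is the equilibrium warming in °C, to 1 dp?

5.5 °C

Net feedback parameter λ = (−3.1) + (+0.18) + (-0.5) + (-0.783) + (+1.9) + (+0.13) = -2.173 W/m²/K.
ΔT = −F/λ = −12/(-2.173) = 5.5 °C.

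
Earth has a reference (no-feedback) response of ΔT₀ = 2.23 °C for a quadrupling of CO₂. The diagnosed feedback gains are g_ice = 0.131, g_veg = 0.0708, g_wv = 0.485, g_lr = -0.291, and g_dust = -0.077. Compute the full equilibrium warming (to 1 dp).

Total gain g = 0.131 + 0.0708 + 0.485 − 0.291 − 0.077 = 0.3188.
Amplification A = 1/(1 − 0.3188) = 1.468.
ΔT = 2.23 × 1.468 = 3.3 °C.

3.3 °C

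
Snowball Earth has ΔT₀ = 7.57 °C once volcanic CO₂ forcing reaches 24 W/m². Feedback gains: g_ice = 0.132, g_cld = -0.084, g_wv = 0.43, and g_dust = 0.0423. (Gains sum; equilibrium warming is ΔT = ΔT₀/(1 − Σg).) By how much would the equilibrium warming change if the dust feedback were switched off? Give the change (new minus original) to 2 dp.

Original: g = 0.5203, ΔT = 7.57/(1−0.5203) = 15.7807 °C.
Without dust: g' = 0.478, ΔT' = 7.57/(1−0.478) = 14.5019 °C.
Change = 14.5019 − 15.7807 = -1.28 °C.

-1.28 °C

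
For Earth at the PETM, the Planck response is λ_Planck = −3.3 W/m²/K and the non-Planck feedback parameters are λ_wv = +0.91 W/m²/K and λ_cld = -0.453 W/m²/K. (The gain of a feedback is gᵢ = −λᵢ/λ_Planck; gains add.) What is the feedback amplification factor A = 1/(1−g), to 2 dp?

1.16

Convert to gains: g_wv = 0.91/3.3 = 0.2758; g_cld = -0.453/3.3 = -0.1373.
Total gain g = 0.1385.
A = 1/(1 − 0.1385) = 1.16.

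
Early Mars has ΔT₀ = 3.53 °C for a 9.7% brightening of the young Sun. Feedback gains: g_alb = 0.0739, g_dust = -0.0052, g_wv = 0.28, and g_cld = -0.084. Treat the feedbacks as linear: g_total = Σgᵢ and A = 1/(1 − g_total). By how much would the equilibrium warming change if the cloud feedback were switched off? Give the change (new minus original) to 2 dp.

0.62 °C

Original: g = 0.2647, ΔT = 3.53/(1−0.2647) = 4.8008 °C.
Without cloud: g' = 0.3487, ΔT' = 3.53/(1−0.3487) = 5.4199 °C.
Change = 5.4199 − 4.8008 = 0.62 °C.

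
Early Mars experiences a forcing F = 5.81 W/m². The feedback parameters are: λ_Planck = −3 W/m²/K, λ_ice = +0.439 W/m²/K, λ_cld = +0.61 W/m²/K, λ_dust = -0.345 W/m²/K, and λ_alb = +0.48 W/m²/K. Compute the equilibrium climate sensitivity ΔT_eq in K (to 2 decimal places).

Net feedback parameter λ = (−3) + (+0.439) + (+0.61) + (-0.345) + (+0.48) = -1.816 W/m²/K.
ΔT = −F/λ = −5.81/(-1.816) = 3.20 K.

3.20 K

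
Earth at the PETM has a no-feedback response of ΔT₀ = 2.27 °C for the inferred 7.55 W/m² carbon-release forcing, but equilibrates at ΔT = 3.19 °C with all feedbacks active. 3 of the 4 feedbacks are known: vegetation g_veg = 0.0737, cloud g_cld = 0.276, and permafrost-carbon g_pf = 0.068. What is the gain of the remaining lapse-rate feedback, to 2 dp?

Amplification A = ΔT/ΔT₀ = 3.19/2.27 = 1.405.
Total gain g = 1 − 1/A = 1 − 1/1.405 = 0.2883.
Known gains sum to 0.0737 + 0.276 + 0.068 = 0.4177.
g_lr = 0.2883 − 0.4177 = -0.13.

-0.13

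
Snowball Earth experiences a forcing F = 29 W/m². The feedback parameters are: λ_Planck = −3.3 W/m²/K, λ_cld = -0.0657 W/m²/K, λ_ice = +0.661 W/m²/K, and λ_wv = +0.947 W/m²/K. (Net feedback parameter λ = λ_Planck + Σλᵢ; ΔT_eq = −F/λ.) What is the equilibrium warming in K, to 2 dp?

Net feedback parameter λ = (−3.3) + (-0.0657) + (+0.661) + (+0.947) = -1.7577 W/m²/K.
ΔT = −F/λ = −29/(-1.7577) = 16.50 K.

16.50 K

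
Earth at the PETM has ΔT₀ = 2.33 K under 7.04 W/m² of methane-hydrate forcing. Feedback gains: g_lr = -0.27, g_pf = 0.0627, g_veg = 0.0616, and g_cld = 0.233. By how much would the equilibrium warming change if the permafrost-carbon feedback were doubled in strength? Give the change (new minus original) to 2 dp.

0.19 K

Original: g = 0.0873, ΔT = 2.33/(1−0.0873) = 2.5529 K.
With doubled permafrost-carbon: g' = 0.15, ΔT' = 2.33/(1−0.15) = 2.7412 K.
Change = 2.7412 − 2.5529 = 0.19 K.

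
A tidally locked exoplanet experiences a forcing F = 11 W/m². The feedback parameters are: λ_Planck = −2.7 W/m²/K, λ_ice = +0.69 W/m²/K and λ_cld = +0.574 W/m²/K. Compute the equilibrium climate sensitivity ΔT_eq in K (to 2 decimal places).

7.66 K

Net feedback parameter λ = (−2.7) + (+0.69) + (+0.574) = -1.436 W/m²/K.
ΔT = −F/λ = −11/(-1.436) = 7.66 K.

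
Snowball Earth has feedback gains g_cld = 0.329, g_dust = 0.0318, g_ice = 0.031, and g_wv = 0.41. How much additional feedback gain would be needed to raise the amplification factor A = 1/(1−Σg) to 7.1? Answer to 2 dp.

Current total gain = 0.8018.
Target gain for A = 7.1: g* = 1 − 1/7.1 = 0.8592.
Additional gain needed = 0.8592 − 0.8018 = 0.06.

0.06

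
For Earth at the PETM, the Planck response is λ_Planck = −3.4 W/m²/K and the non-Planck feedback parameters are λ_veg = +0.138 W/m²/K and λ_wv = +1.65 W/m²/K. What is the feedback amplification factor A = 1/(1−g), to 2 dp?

Convert to gains: g_veg = 0.138/3.4 = 0.04059; g_wv = 1.65/3.4 = 0.4853.
Total gain g = 0.52589.
A = 1/(1 − 0.52589) = 2.11.

2.11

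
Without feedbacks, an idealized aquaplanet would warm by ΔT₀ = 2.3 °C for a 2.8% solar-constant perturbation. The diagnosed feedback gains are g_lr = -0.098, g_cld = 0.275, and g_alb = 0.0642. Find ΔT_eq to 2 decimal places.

Total gain g = -0.098 + 0.275 + 0.0642 = 0.2412.
Amplification A = 1/(1 − 0.2412) = 1.318.
ΔT = 2.3 × 1.318 = 3.03 °C.

3.03 °C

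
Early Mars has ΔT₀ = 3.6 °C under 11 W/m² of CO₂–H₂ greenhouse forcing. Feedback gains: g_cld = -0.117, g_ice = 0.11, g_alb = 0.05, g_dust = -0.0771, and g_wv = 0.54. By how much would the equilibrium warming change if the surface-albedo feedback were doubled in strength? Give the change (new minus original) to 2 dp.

Original: g = 0.5059, ΔT = 3.6/(1−0.5059) = 7.2860 °C.
With doubled surface-albedo: g' = 0.5559, ΔT' = 3.6/(1−0.5559) = 8.1063 °C.
Change = 8.1063 − 7.2860 = 0.82 °C.

0.82 °C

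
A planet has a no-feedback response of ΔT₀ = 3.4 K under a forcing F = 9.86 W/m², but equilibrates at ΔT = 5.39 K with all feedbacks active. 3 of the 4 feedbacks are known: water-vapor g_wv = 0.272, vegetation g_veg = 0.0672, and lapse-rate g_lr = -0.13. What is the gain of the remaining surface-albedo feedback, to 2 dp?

Amplification A = ΔT/ΔT₀ = 5.39/3.4 = 1.585.
Total gain g = 1 − 1/A = 1 − 1/1.585 = 0.3691.
Known gains sum to 0.272 + 0.0672 − 0.13 = 0.2092.
g_alb = 0.3691 − 0.2092 = 0.16.

0.16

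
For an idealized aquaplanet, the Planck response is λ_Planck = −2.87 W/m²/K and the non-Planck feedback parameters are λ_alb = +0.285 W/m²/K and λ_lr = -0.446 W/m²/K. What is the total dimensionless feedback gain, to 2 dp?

-0.06

Convert to gains: g_alb = 0.285/2.87 = 0.0993; g_lr = -0.446/2.87 = -0.1554.
Total gain g = -0.0561.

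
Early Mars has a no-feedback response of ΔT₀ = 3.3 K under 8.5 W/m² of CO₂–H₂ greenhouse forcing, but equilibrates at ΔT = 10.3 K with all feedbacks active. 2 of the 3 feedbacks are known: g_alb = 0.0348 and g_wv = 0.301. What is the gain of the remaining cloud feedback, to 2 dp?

Amplification A = ΔT/ΔT₀ = 10.3/3.3 = 3.121.
Total gain g = 1 − 1/A = 1 − 1/3.121 = 0.6796.
Known gains sum to 0.0348 + 0.301 = 0.3358.
g_cld = 0.6796 − 0.3358 = 0.34.

0.34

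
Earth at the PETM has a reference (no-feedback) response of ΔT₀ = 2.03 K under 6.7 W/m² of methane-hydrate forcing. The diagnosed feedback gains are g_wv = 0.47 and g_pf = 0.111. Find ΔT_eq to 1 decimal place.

4.8 K

Total gain g = 0.47 + 0.111 = 0.581.
Amplification A = 1/(1 − 0.581) = 2.387.
ΔT = 2.03 × 2.387 = 4.8 K.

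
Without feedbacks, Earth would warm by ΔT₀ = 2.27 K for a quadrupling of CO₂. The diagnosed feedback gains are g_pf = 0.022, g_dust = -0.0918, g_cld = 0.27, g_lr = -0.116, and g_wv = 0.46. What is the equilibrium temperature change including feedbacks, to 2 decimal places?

4.98 K

Total gain g = 0.022 − 0.0918 + 0.27 − 0.116 + 0.46 = 0.5442.
Amplification A = 1/(1 − 0.5442) = 2.194.
ΔT = 2.27 × 2.194 = 4.98 K.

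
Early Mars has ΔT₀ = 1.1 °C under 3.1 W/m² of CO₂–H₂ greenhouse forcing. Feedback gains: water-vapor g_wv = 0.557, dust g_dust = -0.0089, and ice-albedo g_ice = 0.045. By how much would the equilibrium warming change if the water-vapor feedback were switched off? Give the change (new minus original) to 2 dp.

Original: g = 0.5931, ΔT = 1.1/(1−0.5931) = 2.7034 °C.
Without water-vapor: g' = 0.0361, ΔT' = 1.1/(1−0.0361) = 1.1412 °C.
Change = 1.1412 − 2.7034 = -1.56 °C.

-1.56 °C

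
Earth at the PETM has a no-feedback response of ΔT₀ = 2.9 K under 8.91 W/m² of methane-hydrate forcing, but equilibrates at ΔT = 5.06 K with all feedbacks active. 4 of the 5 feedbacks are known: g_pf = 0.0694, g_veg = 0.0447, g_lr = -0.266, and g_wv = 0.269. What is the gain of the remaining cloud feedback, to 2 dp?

0.31

Amplification A = ΔT/ΔT₀ = 5.06/2.9 = 1.745.
Total gain g = 1 − 1/A = 1 − 1/1.745 = 0.4269.
Known gains sum to 0.0694 + 0.0447 − 0.266 + 0.269 = 0.1171.
g_cld = 0.4269 − 0.1171 = 0.31.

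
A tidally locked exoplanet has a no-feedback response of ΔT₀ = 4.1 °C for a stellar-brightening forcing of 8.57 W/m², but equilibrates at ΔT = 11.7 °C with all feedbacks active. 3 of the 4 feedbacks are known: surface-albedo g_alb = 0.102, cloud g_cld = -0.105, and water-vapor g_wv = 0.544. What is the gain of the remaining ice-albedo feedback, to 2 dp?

0.11

Amplification A = ΔT/ΔT₀ = 11.7/4.1 = 2.854.
Total gain g = 1 − 1/A = 1 − 1/2.854 = 0.6496.
Known gains sum to 0.102 − 0.105 + 0.544 = 0.541.
g_ice = 0.6496 − 0.541 = 0.11.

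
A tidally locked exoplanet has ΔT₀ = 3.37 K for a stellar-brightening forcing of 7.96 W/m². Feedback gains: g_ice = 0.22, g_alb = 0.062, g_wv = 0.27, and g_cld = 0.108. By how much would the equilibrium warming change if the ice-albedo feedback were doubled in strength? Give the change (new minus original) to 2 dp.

18.17 K

Original: g = 0.66, ΔT = 3.37/(1−0.66) = 9.9118 K.
With doubled ice-albedo: g' = 0.88, ΔT' = 3.37/(1−0.88) = 28.0833 K.
Change = 28.0833 − 9.9118 = 18.17 K.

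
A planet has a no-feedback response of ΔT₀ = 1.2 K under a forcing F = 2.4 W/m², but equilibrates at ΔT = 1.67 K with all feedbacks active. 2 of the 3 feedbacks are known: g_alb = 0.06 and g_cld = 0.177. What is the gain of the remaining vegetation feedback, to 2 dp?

0.04

Amplification A = ΔT/ΔT₀ = 1.67/1.2 = 1.392.
Total gain g = 1 − 1/A = 1 − 1/1.392 = 0.2816.
Known gains sum to 0.06 + 0.177 = 0.237.
g_veg = 0.2816 − 0.237 = 0.04.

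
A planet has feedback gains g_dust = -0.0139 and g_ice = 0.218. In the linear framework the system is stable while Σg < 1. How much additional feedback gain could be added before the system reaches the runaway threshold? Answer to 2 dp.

Current total gain = -0.0139 + 0.218 = 0.2041.
Margin to runaway = 1 − 0.2041 = 0.80.

0.80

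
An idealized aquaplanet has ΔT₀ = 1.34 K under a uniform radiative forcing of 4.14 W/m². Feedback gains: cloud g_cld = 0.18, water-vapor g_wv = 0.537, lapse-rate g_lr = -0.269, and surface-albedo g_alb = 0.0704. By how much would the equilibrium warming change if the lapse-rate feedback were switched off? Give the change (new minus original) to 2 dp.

3.52 K

Original: g = 0.5184, ΔT = 1.34/(1−0.5184) = 2.7824 K.
Without lapse-rate: g' = 0.7874, ΔT' = 1.34/(1−0.7874) = 6.3029 K.
Change = 6.3029 − 2.7824 = 3.52 K.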